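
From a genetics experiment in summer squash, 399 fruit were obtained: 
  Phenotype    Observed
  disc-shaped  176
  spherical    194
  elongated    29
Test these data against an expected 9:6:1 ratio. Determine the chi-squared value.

The 9:6:1 ratio has 16 parts, so with N = 399 the expected counts are:
  disc-shaped: 399 × 9/16 = 224.4375
  spherical: 399 × 6/16 = 149.625
  elongated: 399 × 1/16 = 24.9375
χ² = Σ (O − E)² / E
  disc-shaped: (176 − 224.4375)² / 224.4375 = 10.4537
  spherical: (194 − 149.625)² / 149.625 = 13.1605
  elongated: (29 − 24.9375)² / 24.9375 = 0.6618
χ² = 10.4537 + 13.1605 + 0.6618 = 24.276

24.276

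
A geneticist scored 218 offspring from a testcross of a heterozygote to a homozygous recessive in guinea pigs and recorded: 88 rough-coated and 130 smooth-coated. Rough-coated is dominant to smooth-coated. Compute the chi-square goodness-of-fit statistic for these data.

A testcross of a heterozygote (Aa × aa) gives a 1:1 phenotypic ratio.
The 1:1 ratio has 2 parts, so with N = 218 the expected counts are:
  rough-coated: 218 × 1/2 = 109
  smooth-coated: 218 × 1/2 = 109
χ² = Σ (O − E)² / E
  rough-coated: (88 − 109)² / 109 = 4.0459
  smooth-coated: (130 − 109)² / 109 = 4.0459
χ² = 4.0459 + 4.0459 = 8.0918 ≈ 8.092

8.092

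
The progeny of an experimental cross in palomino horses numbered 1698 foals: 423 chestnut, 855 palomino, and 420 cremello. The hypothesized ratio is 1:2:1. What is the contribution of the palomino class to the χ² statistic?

0.042

The 1:2:1 ratio has 4 parts, so with N = 1698 the expected counts are:
  chestnut: 1698 × 1/4 = 424.5
  palomino: 1698 × 2/4 = 849
  cremello: 1698 × 1/4 = 424.5
Contribution of palomino: (855 − 849)² / 849 = 0.0424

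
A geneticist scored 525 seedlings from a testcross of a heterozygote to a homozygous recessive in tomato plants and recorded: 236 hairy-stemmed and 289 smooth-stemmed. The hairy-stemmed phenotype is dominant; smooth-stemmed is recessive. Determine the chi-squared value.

5.350

A testcross of a heterozygote (Aa × aa) gives a 1:1 phenotypic ratio.
Total ratio parts = 2. Expected numbers out of 525:
  hairy-stemmed: 525 × 1/2 = 262.5
  smooth-stemmed: 525 × 1/2 = 262.5
χ² = Σ (O − E)² / E
  hairy-stemmed: (236 − 262.5)² / 262.5 = 2.6752
  smooth-stemmed: (289 − 262.5)² / 262.5 = 2.6752
χ² = 2.6752 + 2.6752 = 5.3504 ≈ 5.350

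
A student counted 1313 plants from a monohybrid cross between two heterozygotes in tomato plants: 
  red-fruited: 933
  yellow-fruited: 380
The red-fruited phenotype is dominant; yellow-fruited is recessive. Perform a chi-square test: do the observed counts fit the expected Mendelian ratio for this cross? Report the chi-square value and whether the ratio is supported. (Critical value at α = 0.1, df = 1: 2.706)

For a monohybrid cross between heterozygotes with complete dominance, the expected phenotypic ratio is 3:1.
Total ratio parts = 4. Expected numbers out of 1313:
  red-fruited: 1313 × 3/4 = 984.75
  yellow-fruited: 1313 × 1/4 = 328.25
χ² = Σ (O − E)² / E
  red-fruited: (933 − 984.75)² / 984.75 = 2.7195
  yellow-fruited: (380 − 328.25)² / 328.25 = 8.1586
χ² = 2.7195 + 8.1586 = 10.8781 ≈ 10.878
Degrees of freedom = 2 − 1 = 1; critical value at α = 0.1 is 2.706.
Since 10.878 > 2.706, we reject the null hypothesis — the data do not fit the 3:1 ratio.

10.878; not consistent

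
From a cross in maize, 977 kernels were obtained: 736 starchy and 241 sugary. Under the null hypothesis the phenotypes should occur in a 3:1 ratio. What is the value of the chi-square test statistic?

Expected counts for N = 977 under a 3:1 ratio (total parts = 4):
  starchy: 977 × 3/4 = 732.75
  sugary: 977 × 1/4 = 244.25
χ² = Σ (O − E)² / E
  starchy: (736 − 732.75)² / 732.75 = 0.0144
  sugary: (241 − 244.25)² / 244.25 = 0.0432
χ² = 0.0144 + 0.0432 = 0.0576 ≈ 0.058

0.058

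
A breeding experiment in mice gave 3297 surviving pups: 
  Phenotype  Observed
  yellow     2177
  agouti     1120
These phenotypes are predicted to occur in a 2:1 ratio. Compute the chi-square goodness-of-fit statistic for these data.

0.602

Total ratio parts = 3. Expected numbers out of 3297:
  yellow: 3297 × 2/3 = 2198
  agouti: 3297 × 1/3 = 1099
χ² = Σ (O − E)² / E
  yellow: (2177 − 2198)² / 2198 = 0.2006
  agouti: (1120 − 1099)² / 1099 = 0.4013
χ² = 0.2006 + 0.4013 = 0.6019 ≈ 0.602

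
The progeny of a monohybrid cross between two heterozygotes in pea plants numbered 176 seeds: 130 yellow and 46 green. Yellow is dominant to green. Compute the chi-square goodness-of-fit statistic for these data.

For a monohybrid cross between heterozygotes with complete dominance, the expected phenotypic ratio is 3:1.
The 3:1 ratio has 4 parts, so with N = 176 the expected counts are:
  yellow: 176 × 3/4 = 132
  green: 176 × 1/4 = 44
χ² = Σ (O − E)² / E
  yellow: (130 − 132)² / 132 = 0.0303
  green: (46 − 44)² / 44 = 0.0909
χ² = 0.0303 + 0.0909 = 0.1212 ≈ 0.121

0.121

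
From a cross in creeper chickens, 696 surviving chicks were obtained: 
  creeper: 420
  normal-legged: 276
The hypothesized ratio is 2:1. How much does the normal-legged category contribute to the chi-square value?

8.345

The 2:1 ratio has 3 parts, so with N = 696 the expected counts are:
  creeper: 696 × 2/3 = 464
  normal-legged: 696 × 1/3 = 232
Contribution of normal-legged: (276 − 232)² / 232 = 8.3448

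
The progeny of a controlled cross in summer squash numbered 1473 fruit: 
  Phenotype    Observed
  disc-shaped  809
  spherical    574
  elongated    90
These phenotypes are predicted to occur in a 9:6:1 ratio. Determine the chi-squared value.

1.355

Expected counts for N = 1473 under a 9:6:1 ratio (total parts = 16):
  disc-shaped: 1473 × 9/16 = 828.5625
  spherical: 1473 × 6/16 = 552.375
  elongated: 1473 × 1/16 = 92.0625
χ² = Σ (O − E)² / E
  disc-shaped: (809 − 828.5625)² / 828.5625 = 0.4619
  spherical: (574 − 552.375)² / 552.375 = 0.8466
  elongated: (90 − 92.0625)² / 92.0625 = 0.0462
χ² = 0.4619 + 0.8466 + 0.0462 = 1.3547 ≈ 1.355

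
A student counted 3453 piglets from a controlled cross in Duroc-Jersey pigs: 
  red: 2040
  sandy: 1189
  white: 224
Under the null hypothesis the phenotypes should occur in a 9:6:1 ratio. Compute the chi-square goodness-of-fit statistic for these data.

Expected counts for N = 3453 under a 9:6:1 ratio (total parts = 16):
  red: 3453 × 9/16 = 1942.3125
  sandy: 3453 × 6/16 = 1294.875
  white: 3453 × 1/16 = 215.8125
χ² = Σ (O − E)² / E
  red: (2040 − 1942.3125)² / 1942.3125 = 4.9131
  sandy: (1189 − 1294.875)² / 1294.875 = 8.6568
  white: (224 − 215.8125)² / 215.8125 = 0.3106
χ² = 4.9131 + 8.6568 + 0.3106 = 13.8805 ≈ 13.881

13.881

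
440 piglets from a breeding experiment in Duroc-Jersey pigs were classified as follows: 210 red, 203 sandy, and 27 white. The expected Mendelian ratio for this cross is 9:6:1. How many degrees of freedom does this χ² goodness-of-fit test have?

2

A goodness-of-fit test with 3 phenotype classes has df = 3 − 1 = 2.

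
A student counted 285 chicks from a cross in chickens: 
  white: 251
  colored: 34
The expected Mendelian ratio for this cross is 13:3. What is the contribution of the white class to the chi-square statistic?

The 13:3 ratio has 16 parts, so with N = 285 the expected counts are:
  white: 285 × 13/16 = 231.5625
  colored: 285 × 3/16 = 53.4375
Contribution of white: (251 − 231.5625)² / 231.5625 = 1.6316

1.632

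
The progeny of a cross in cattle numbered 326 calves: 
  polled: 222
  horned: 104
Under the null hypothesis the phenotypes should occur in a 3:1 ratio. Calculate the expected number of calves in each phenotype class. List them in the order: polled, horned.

244.5, 81.5

The 3:1 ratio has 4 parts, so with N = 326 the expected counts are:
  polled: 326 × 3/4 = 244.5
  horned: 326 × 1/4 = 81.5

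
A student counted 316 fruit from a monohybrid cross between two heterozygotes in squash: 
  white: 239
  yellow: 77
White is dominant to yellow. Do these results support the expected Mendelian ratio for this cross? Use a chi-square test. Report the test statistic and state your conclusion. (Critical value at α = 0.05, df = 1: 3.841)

For a monohybrid cross between heterozygotes with complete dominance, the expected phenotypic ratio is 3:1.
Total ratio parts = 4. Expected numbers out of 316:
  white: 316 × 3/4 = 237
  yellow: 316 × 1/4 = 79
χ² = Σ (O − E)² / E
  white: (239 − 237)² / 237 = 0.0169
  yellow: (77 − 79)² / 79 = 0.0506
χ² = 0.0169 + 0.0506 = 0.0675 ≈ 0.068
Degrees of freedom = 2 − 1 = 1; critical value at α = 0.05 is 3.841.
Since 0.068 < 3.841, we fail to reject the null hypothesis — the data are consistent with the 3:1 ratio.

0.068; consistent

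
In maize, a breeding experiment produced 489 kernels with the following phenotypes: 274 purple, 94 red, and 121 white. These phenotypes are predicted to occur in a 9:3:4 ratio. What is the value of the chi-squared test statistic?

0.075

Total ratio parts = 16. Expected numbers out of 489:
  purple: 489 × 9/16 = 275.0625
  red: 489 × 3/16 = 91.6875
  white: 489 × 4/16 = 122.25
χ² = Σ (O − E)² / E
  purple: (274 − 275.0625)² / 275.0625 = 0.0041
  red: (94 − 91.6875)² / 91.6875 = 0.0583
  white: (121 − 122.25)² / 122.25 = 0.0128
χ² = 0.0041 + 0.0583 + 0.0128 = 0.0752 ≈ 0.075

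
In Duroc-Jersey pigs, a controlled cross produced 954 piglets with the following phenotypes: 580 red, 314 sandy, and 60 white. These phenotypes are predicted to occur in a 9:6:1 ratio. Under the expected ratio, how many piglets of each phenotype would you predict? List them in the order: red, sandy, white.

Total ratio parts = 16. Expected numbers out of 954:
  red: 954 × 9/16 = 536.625
  sandy: 954 × 6/16 = 357.75
  white: 954 × 1/16 = 59.625

536.625, 357.75, 59.625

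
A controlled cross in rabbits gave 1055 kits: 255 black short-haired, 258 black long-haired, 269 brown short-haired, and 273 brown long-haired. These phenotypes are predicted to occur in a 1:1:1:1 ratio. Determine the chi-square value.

Total ratio parts = 4. Expected numbers out of 1055:
  black short-haired: 1055 × 1/4 = 263.75
  black long-haired: 1055 × 1/4 = 263.75
  brown short-haired: 1055 × 1/4 = 263.75
  brown long-haired: 1055 × 1/4 = 263.75
χ² = Σ (O − E)² / E
  black short-haired: (255 − 263.75)² / 263.75 = 0.2903
  black long-haired: (258 − 263.75)² / 263.75 = 0.1254
  brown short-haired: (269 − 263.75)² / 263.75 = 0.1045
  brown long-haired: (273 − 263.75)² / 263.75 = 0.3244
χ² = 0.2903 + 0.1254 + 0.1045 + 0.3244 = 0.8446 ≈ 0.845

0.845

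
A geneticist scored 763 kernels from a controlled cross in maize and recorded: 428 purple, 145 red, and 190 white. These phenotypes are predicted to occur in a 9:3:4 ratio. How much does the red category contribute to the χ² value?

Under the 9:3:4 hypothesis (Σ ratio = 16, N = 763):
  purple: 763 × 9/16 = 429.1875
  red: 763 × 3/16 = 143.0625
  white: 763 × 4/16 = 190.75
Contribution of red: (145 − 143.0625)² / 143.0625 = 0.0262

0.026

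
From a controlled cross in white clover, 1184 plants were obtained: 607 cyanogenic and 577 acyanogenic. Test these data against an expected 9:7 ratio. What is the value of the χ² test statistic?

Total ratio parts = 16. Expected numbers out of 1184:
  cyanogenic: 1184 × 9/16 = 666
  acyanogenic: 1184 × 7/16 = 518
χ² = Σ (O − E)² / E
  cyanogenic: (607 − 666)² / 666 = 5.2267
  acyanogenic: (577 − 518)² / 518 = 6.7201
χ² = 5.2267 + 6.7201 = 11.9468 ≈ 11.947

11.947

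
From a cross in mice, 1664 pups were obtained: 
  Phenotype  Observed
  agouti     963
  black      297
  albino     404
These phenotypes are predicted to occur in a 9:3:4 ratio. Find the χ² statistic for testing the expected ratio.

Under the 9:3:4 hypothesis (Σ ratio = 16, N = 1664):
  agouti: 1664 × 9/16 = 936
  black: 1664 × 3/16 = 312
  albino: 1664 × 4/16 = 416
χ² = Σ (O − E)² / E
  agouti: (963 − 936)² / 936 = 0.7788
  black: (297 − 312)² / 312 = 0.7212
  albino: (404 − 416)² / 416 = 0.3462
χ² = 0.7788 + 0.7212 + 0.3462 = 1.8462 ≈ 1.846

1.846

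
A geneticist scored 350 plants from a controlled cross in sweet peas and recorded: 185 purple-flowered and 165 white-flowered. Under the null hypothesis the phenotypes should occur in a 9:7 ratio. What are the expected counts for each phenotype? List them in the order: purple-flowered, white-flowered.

Expected counts for N = 350 under a 9:7 ratio (total parts = 16):
  purple-flowered: 350 × 9/16 = 196.875
  white-flowered: 350 × 7/16 = 153.125

196.875, 153.125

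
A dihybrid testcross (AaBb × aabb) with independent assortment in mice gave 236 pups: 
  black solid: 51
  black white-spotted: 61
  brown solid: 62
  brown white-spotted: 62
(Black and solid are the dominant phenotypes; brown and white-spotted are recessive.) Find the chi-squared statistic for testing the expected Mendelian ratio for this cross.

1.458

A dihybrid testcross with independent assortment gives a 1:1:1:1 ratio.
Expected counts for N = 236 under a 1:1:1:1 ratio (total parts = 4):
  black solid: 236 × 1/4 = 59
  black white-spotted: 236 × 1/4 = 59
  brown solid: 236 × 1/4 = 59
  brown white-spotted: 236 × 1/4 = 59
χ² = Σ (O − E)² / E
  black solid: (51 − 59)² / 59 = 1.0847
  black white-spotted: (61 − 59)² / 59 = 0.0678
  brown solid: (62 − 59)² / 59 = 0.1525
  brown white-spotted: (62 − 59)² / 59 = 0.1525
χ² = 1.0847 + 0.0678 + 0.1525 + 0.1525 = 1.4575 ≈ 1.458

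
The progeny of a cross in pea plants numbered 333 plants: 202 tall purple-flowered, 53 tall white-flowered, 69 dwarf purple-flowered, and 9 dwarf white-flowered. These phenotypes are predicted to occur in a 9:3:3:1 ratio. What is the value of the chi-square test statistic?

The 9:3:3:1 ratio has 16 parts, so with N = 333 the expected counts are:
  tall purple-flowered: 333 × 9/16 = 187.3125
  tall white-flowered: 333 × 3/16 = 62.4375
  dwarf purple-flowered: 333 × 3/16 = 62.4375
  dwarf white-flowered: 333 × 1/16 = 20.8125
χ² = Σ (O − E)² / E
  tall purple-flowered: (202 − 187.3125)² / 187.3125 = 1.1517
  tall white-flowered: (53 − 62.4375)² / 62.4375 = 1.4265
  dwarf purple-flowered: (69 − 62.4375)² / 62.4375 = 0.6898
  dwarf white-flowered: (9 − 20.8125)² / 20.8125 = 6.7044
χ² = 1.1517 + 1.4265 + 0.6898 + 6.7044 = 9.9724 ≈ 9.972

9.972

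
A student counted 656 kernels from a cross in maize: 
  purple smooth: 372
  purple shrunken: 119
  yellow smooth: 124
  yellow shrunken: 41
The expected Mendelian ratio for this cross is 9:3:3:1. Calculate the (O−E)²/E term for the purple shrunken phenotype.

0.130

Expected counts for N = 656 under a 9:3:3:1 ratio (total parts = 16):
  purple smooth: 656 × 9/16 = 369
  purple shrunken: 656 × 3/16 = 123
  yellow smooth: 656 × 3/16 = 123
  yellow shrunken: 656 × 1/16 = 41
Contribution of purple shrunken: (119 − 123)² / 123 = 0.1301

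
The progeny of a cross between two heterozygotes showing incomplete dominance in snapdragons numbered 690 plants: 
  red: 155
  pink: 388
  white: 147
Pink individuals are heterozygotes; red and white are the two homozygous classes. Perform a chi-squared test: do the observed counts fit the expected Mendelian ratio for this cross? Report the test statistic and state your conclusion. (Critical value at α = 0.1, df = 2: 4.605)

With incomplete dominance, a heterozygote × heterozygote cross gives a 1:2:1 phenotypic ratio.
Expected counts for N = 690 under a 1:2:1 ratio (total parts = 4):
  red: 690 × 1/4 = 172.5
  pink: 690 × 2/4 = 345
  white: 690 × 1/4 = 172.5
χ² = Σ (O − E)² / E
  red: (155 − 172.5)² / 172.5 = 1.7754
  pink: (388 − 345)² / 345 = 5.3594
  white: (147 − 172.5)² / 172.5 = 3.7696
χ² = 1.7754 + 5.3594 + 3.7696 = 10.9044 ≈ 10.904
Degrees of freedom = 3 − 1 = 2; critical value at α = 0.1 is 4.605.
Since 10.904 > 4.605, we reject the null hypothesis — the data do not fit the 1:2:1 ratio.

10.904; not consistent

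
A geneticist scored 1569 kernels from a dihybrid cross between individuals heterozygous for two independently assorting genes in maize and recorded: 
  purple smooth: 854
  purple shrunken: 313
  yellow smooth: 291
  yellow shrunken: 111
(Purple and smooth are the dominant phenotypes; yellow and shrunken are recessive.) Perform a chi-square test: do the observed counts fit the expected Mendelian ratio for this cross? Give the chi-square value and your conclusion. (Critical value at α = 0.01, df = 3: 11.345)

A dihybrid F₂ with independent assortment and complete dominance at both loci gives a 9:3:3:1 phenotypic ratio.
Total ratio parts = 16. Expected numbers out of 1569:
  purple smooth: 1569 × 9/16 = 882.5625
  purple shrunken: 1569 × 3/16 = 294.1875
  yellow smooth: 1569 × 3/16 = 294.1875
  yellow shrunken: 1569 × 1/16 = 98.0625
χ² = Σ (O − E)² / E
  purple smooth: (854 − 882.5625)² / 882.5625 = 0.9244
  purple shrunken: (313 − 294.1875)² / 294.1875 = 1.2030
  yellow smooth: (291 − 294.1875)² / 294.1875 = 0.0345
  yellow shrunken: (111 − 98.0625)² / 98.0625 = 1.7069
χ² = 0.9244 + 1.2030 + 0.0345 + 1.7069 = 3.8688 ≈ 3.869
Degrees of freedom = 4 − 1 = 3; critical value at α = 0.01 is 11.345.
Since 3.869 < 11.345, we fail to reject the null hypothesis — the data are consistent with the 9:3:3:1 ratio.

3.869; consistent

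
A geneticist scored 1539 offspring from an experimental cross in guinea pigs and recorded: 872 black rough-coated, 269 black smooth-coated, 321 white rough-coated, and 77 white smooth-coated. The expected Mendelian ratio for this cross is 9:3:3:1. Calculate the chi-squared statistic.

8.846

The 9:3:3:1 ratio has 16 parts, so with N = 1539 the expected counts are:
  black rough-coated: 1539 × 9/16 = 865.6875
  black smooth-coated: 1539 × 3/16 = 288.5625
  white rough-coated: 1539 × 3/16 = 288.5625
  white smooth-coated: 1539 × 1/16 = 96.1875
χ² = Σ (O − E)² / E
  black rough-coated: (872 − 865.6875)² / 865.6875 = 0.0460
  black smooth-coated: (269 − 288.5625)² / 288.5625 = 1.3262
  white rough-coated: (321 − 288.5625)² / 288.5625 = 3.6463
  white smooth-coated: (77 − 96.1875)² / 96.1875 = 3.8275
χ² = 0.0460 + 1.3262 + 3.6463 + 3.8275 = 8.846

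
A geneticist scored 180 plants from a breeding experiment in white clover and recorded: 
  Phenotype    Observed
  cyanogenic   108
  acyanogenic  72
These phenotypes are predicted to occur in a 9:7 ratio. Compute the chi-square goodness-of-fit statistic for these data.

Under the 9:7 hypothesis (Σ ratio = 16, N = 180):
  cyanogenic: 180 × 9/16 = 101.25
  acyanogenic: 180 × 7/16 = 78.75
χ² = Σ (O − E)² / E
  cyanogenic: (108 − 101.25)² / 101.25 = 0.4500
  acyanogenic: (72 − 78.75)² / 78.75 = 0.5786
χ² = 0.4500 + 0.5786 = 1.0286 ≈ 1.029

1.029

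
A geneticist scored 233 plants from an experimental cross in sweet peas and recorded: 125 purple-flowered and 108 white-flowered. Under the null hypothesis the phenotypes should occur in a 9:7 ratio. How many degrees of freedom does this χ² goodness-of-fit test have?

1

A goodness-of-fit test with 2 phenotype classes has df = 2 − 1 = 1.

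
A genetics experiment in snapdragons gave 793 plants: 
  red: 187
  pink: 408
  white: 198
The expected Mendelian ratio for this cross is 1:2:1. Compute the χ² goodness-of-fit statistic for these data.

Expected counts for N = 793 under a 1:2:1 ratio (total parts = 4):
  red: 793 × 1/4 = 198.25
  pink: 793 × 2/4 = 396.5
  white: 793 × 1/4 = 198.25
χ² = Σ (O − E)² / E
  red: (187 − 198.25)² / 198.25 = 0.6384
  pink: (408 − 396.5)² / 396.5 = 0.3335
  white: (198 − 198.25)² / 198.25 = 0.0003
χ² = 0.6384 + 0.3335 + 0.0003 = 0.9722 ≈ 0.972

0.972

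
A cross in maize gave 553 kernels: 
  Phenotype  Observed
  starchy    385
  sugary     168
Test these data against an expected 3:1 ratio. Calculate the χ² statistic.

Total ratio parts = 4. Expected numbers out of 553:
  starchy: 553 × 3/4 = 414.75
  sugary: 553 × 1/4 = 138.25
χ² = Σ (O − E)² / E
  starchy: (385 − 414.75)² / 414.75 = 2.1340
  sugary: (168 − 138.25)² / 138.25 = 6.4019
χ² = 2.1340 + 6.4019 = 8.5359 ≈ 8.536

8.536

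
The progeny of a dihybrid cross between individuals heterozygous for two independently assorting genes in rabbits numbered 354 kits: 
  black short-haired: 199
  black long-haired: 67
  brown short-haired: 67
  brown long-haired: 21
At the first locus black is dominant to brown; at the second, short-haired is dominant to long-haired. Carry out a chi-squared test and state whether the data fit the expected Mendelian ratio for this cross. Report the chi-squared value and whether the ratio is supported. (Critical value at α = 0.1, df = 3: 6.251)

0.069; consistent

A dihybrid F₂ with independent assortment and complete dominance at both loci gives a 9:3:3:1 phenotypic ratio.
The 9:3:3:1 ratio has 16 parts, so with N = 354 the expected counts are:
  black short-haired: 354 × 9/16 = 199.125
  black long-haired: 354 × 3/16 = 66.375
  brown short-haired: 354 × 3/16 = 66.375
  brown long-haired: 354 × 1/16 = 22.125
χ² = Σ (O − E)² / E
  black short-haired: (199 − 199.125)² / 199.125 = 0.0001
  black long-haired: (67 − 66.375)² / 66.375 = 0.0059
  brown short-haired: (67 − 66.375)² / 66.375 = 0.0059
  brown long-haired: (21 − 22.125)² / 22.125 = 0.0572
χ² = 0.0001 + 0.0059 + 0.0059 + 0.0572 = 0.0691 ≈ 0.069
Degrees of freedom = 4 − 1 = 3; critical value at α = 0.1 is 6.251.
Since 0.069 < 6.251, we fail to reject the null hypothesis — the data are consistent with the 9:3:3:1 ratio.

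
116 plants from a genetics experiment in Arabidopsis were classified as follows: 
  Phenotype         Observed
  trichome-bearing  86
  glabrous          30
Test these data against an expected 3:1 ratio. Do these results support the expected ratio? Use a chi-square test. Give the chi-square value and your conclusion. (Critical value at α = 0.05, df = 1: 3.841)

Under the 3:1 hypothesis (Σ ratio = 4, N = 116):
  trichome-bearing: 116 × 3/4 = 87
  glabrous: 116 × 1/4 = 29
χ² = Σ (O − E)² / E
  trichome-bearing: (86 − 87)² / 87 = 0.0115
  glabrous: (30 − 29)² / 29 = 0.0345
χ² = 0.0115 + 0.0345 = 0.046
Degrees of freedom = 2 − 1 = 1; critical value at α = 0.05 is 3.841.
Since 0.046 < 3.841, we fail to reject the null hypothesis — the data are consistent with the 3:1 ratio.

0.046; consistent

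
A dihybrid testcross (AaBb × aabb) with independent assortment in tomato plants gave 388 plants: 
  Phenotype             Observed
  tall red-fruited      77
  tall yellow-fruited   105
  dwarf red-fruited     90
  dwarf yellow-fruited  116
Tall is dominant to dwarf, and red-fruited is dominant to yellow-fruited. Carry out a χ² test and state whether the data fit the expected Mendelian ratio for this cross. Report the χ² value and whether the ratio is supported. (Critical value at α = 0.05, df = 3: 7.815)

A dihybrid testcross with independent assortment gives a 1:1:1:1 ratio.
Expected counts for N = 388 under a 1:1:1:1 ratio (total parts = 4):
  tall red-fruited: 388 × 1/4 = 97
  tall yellow-fruited: 388 × 1/4 = 97
  dwarf red-fruited: 388 × 1/4 = 97
  dwarf yellow-fruited: 388 × 1/4 = 97
χ² = Σ (O − E)² / E
  tall red-fruited: (77 − 97)² / 97 = 4.1237
  tall yellow-fruited: (105 − 97)² / 97 = 0.6598
  dwarf red-fruited: (90 − 97)² / 97 = 0.5052
  dwarf yellow-fruited: (116 − 97)² / 97 = 3.7216
χ² = 4.1237 + 0.6598 + 0.5052 + 3.7216 = 9.0103 ≈ 9.010
Degrees of freedom = 4 − 1 = 3; critical value at α = 0.05 is 7.815.
Since 9.010 > 7.815, we reject the null hypothesis — the data do not fit the 1:1:1:1 ratio.

9.010; not consistent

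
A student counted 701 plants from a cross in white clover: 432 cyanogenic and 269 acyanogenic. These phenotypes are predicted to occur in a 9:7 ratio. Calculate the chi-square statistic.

8.233

The 9:7 ratio has 16 parts, so with N = 701 the expected counts are:
  cyanogenic: 701 × 9/16 = 394.3125
  acyanogenic: 701 × 7/16 = 306.6875
χ² = Σ (O − E)² / E
  cyanogenic: (432 − 394.3125)² / 394.3125 = 3.6021
  acyanogenic: (269 − 306.6875)² / 306.6875 = 4.6313
χ² = 3.6021 + 4.6313 = 8.2334 ≈ 8.233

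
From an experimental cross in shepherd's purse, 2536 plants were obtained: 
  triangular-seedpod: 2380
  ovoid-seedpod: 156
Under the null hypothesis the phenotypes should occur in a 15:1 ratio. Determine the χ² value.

0.042

The 15:1 ratio has 16 parts, so with N = 2536 the expected counts are:
  triangular-seedpod: 2536 × 15/16 = 2377.5
  ovoid-seedpod: 2536 × 1/16 = 158.5
χ² = Σ (O − E)² / E
  triangular-seedpod: (2380 − 2377.5)² / 2377.5 = 0.0026
  ovoid-seedpod: (156 − 158.5)² / 158.5 = 0.0394
χ² = 0.0026 + 0.0394 = 0.042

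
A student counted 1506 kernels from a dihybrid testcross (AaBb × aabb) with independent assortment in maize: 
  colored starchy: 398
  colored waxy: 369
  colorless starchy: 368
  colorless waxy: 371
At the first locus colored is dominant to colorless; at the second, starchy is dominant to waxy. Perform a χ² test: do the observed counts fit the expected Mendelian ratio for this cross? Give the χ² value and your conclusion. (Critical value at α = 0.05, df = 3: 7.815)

1.649; consistent

A dihybrid testcross with independent assortment gives a 1:1:1:1 ratio.
The 1:1:1:1 ratio has 4 parts, so with N = 1506 the expected counts are:
  colored starchy: 1506 × 1/4 = 376.5
  colored waxy: 1506 × 1/4 = 376.5
  colorless starchy: 1506 × 1/4 = 376.5
  colorless waxy: 1506 × 1/4 = 376.5
χ² = Σ (O − E)² / E
  colored starchy: (398 − 376.5)² / 376.5 = 1.2278
  colored waxy: (369 − 376.5)² / 376.5 = 0.1494
  colorless starchy: (368 − 376.5)² / 376.5 = 0.1919
  colorless waxy: (371 − 376.5)² / 376.5 = 0.0803
χ² = 1.2278 + 0.1494 + 0.1919 + 0.0803 = 1.6494 ≈ 1.649
Degrees of freedom = 4 − 1 = 3; critical value at α = 0.05 is 7.815.
Since 1.649 < 7.815, we fail to reject the null hypothesis — the data are consistent with the 1:1:1:1 ratio.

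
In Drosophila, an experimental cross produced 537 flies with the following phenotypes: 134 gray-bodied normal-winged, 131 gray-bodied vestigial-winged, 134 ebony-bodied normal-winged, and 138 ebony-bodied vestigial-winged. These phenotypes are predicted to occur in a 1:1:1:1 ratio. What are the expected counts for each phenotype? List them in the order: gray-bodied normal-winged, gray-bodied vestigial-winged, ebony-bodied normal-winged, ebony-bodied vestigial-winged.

Expected counts for N = 537 under a 1:1:1:1 ratio (total parts = 4):
  gray-bodied normal-winged: 537 × 1/4 = 134.25
  gray-bodied vestigial-winged: 537 × 1/4 = 134.25
  ebony-bodied normal-winged: 537 × 1/4 = 134.25
  ebony-bodied vestigial-winged: 537 × 1/4 = 134.25

134.25, 134.25, 134.25, 134.25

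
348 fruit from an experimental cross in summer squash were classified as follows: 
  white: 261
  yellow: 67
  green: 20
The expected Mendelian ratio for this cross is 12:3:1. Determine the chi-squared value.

0.188

The 12:3:1 ratio has 16 parts, so with N = 348 the expected counts are:
  white: 348 × 12/16 = 261
  yellow: 348 × 3/16 = 65.25
  green: 348 × 1/16 = 21.75
χ² = Σ (O − E)² / E
  white: (261 − 261)² / 261 = 0.0000
  yellow: (67 − 65.25)² / 65.25 = 0.0469
  green: (20 − 21.75)² / 21.75 = 0.1408
χ² = 0.0000 + 0.0469 + 0.1408 = 0.1877 ≈ 0.188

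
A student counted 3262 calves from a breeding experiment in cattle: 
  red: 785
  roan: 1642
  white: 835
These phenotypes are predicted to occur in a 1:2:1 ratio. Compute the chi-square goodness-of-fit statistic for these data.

1.681

The 1:2:1 ratio has 4 parts, so with N = 3262 the expected counts are:
  red: 3262 × 1/4 = 815.5
  roan: 3262 × 2/4 = 1631
  white: 3262 × 1/4 = 815.5
χ² = Σ (O − E)² / E
  red: (785 − 815.5)² / 815.5 = 1.1407
  roan: (1642 − 1631)² / 1631 = 0.0742
  white: (835 − 815.5)² / 815.5 = 0.4663
χ² = 1.1407 + 0.0742 + 0.4663 = 1.6812 ≈ 1.681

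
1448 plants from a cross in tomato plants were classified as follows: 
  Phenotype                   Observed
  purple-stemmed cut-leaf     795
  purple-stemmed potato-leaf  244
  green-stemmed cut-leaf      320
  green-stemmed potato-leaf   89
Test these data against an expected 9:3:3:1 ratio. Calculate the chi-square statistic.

11.941

Total ratio parts = 16. Expected numbers out of 1448:
  purple-stemmed cut-leaf: 1448 × 9/16 = 814.5
  purple-stemmed potato-leaf: 1448 × 3/16 = 271.5
  green-stemmed cut-leaf: 1448 × 3/16 = 271.5
  green-stemmed potato-leaf: 1448 × 1/16 = 90.5
χ² = Σ (O − E)² / E
  purple-stemmed cut-leaf: (795 − 814.5)² / 814.5 = 0.4669
  purple-stemmed potato-leaf: (244 − 271.5)² / 271.5 = 2.7855
  green-stemmed cut-leaf: (320 − 271.5)² / 271.5 = 8.6639
  green-stemmed potato-leaf: (89 − 90.5)² / 90.5 = 0.0249
χ² = 0.4669 + 2.7855 + 8.6639 + 0.0249 = 11.9412 ≈ 11.941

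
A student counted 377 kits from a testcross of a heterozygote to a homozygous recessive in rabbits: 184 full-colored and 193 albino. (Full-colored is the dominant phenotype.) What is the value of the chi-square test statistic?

A testcross of a heterozygote (Aa × aa) gives a 1:1 phenotypic ratio.
Expected counts for N = 377 under a 1:1 ratio (total parts = 2):
  full-colored: 377 × 1/2 = 188.5
  albino: 377 × 1/2 = 188.5
χ² = Σ (O − E)² / E
  full-colored: (184 − 188.5)² / 188.5 = 0.1074
  albino: (193 − 188.5)² / 188.5 = 0.1074
χ² = 0.1074 + 0.1074 = 0.2148 ≈ 0.215

0.215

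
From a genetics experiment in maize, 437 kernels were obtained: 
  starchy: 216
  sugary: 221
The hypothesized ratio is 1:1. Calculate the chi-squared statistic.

Expected counts for N = 437 under a 1:1 ratio (total parts = 2):
  starchy: 437 × 1/2 = 218.5
  sugary: 437 × 1/2 = 218.5
χ² = Σ (O − E)² / E
  starchy: (216 − 218.5)² / 218.5 = 0.0286
  sugary: (221 − 218.5)² / 218.5 = 0.0286
χ² = 0.0286 + 0.0286 = 0.0572 ≈ 0.057

0.057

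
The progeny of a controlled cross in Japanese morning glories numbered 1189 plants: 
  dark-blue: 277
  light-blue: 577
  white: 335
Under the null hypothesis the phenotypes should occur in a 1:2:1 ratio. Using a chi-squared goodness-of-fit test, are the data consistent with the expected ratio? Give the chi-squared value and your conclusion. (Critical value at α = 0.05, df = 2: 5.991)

6.689; not consistent

Total ratio parts = 4. Expected numbers out of 1189:
  dark-blue: 1189 × 1/4 = 297.25
  light-blue: 1189 × 2/4 = 594.5
  white: 1189 × 1/4 = 297.25
χ² = Σ (O − E)² / E
  dark-blue: (277 − 297.25)² / 297.25 = 1.3795
  light-blue: (577 − 594.5)² / 594.5 = 0.5151
  white: (335 − 297.25)² / 297.25 = 4.7942
χ² = 1.3795 + 0.5151 + 4.7942 = 6.6888 ≈ 6.689
Degrees of freedom = 3 − 1 = 2; critical value at α = 0.05 is 5.991.
Since 6.689 > 5.991, we reject the null hypothesis — the data do not fit the 1:2:1 ratio.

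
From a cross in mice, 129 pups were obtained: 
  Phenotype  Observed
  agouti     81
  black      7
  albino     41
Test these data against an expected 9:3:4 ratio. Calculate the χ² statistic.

Expected counts for N = 129 under a 9:3:4 ratio (total parts = 16):
  agouti: 129 × 9/16 = 72.5625
  black: 129 × 3/16 = 24.1875
  albino: 129 × 4/16 = 32.25
χ² = Σ (O − E)² / E
  agouti: (81 − 72.5625)² / 72.5625 = 0.9811
  black: (7 − 24.1875)² / 24.1875 = 12.2133
  albino: (41 − 32.25)² / 32.25 = 2.3740
χ² = 0.9811 + 12.2133 + 2.3740 = 15.5684 ≈ 15.568

15.568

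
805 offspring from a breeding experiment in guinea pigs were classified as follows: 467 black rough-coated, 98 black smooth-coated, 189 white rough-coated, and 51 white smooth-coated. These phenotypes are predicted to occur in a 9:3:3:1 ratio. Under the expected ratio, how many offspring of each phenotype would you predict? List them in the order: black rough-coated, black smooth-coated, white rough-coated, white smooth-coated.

452.8125, 150.9375, 150.9375, 50.3125

Expected counts for N = 805 under a 9:3:3:1 ratio (total parts = 16):
  black rough-coated: 805 × 9/16 = 452.8125
  black smooth-coated: 805 × 3/16 = 150.9375
  white rough-coated: 805 × 3/16 = 150.9375
  white smooth-coated: 805 × 1/16 = 50.3125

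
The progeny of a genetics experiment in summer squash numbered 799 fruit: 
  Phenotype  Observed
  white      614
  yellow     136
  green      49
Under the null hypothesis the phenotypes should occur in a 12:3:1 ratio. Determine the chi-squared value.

The 12:3:1 ratio has 16 parts, so with N = 799 the expected counts are:
  white: 799 × 12/16 = 599.25
  yellow: 799 × 3/16 = 149.8125
  green: 799 × 1/16 = 49.9375
χ² = Σ (O − E)² / E
  white: (614 − 599.25)² / 599.25 = 0.3631
  yellow: (136 − 149.8125)² / 149.8125 = 1.2735
  green: (49 − 49.9375)² / 49.9375 = 0.0176
χ² = 0.3631 + 1.2735 + 0.0176 = 1.6542 ≈ 1.654

1.654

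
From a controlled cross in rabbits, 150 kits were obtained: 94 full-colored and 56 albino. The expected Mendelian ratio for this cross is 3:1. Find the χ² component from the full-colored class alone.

3.042

The 3:1 ratio has 4 parts, so with N = 150 the expected counts are:
  full-colored: 150 × 3/4 = 112.5
  albino: 150 × 1/4 = 37.5
Contribution of full-colored: (94 − 112.5)² / 112.5 = 3.0422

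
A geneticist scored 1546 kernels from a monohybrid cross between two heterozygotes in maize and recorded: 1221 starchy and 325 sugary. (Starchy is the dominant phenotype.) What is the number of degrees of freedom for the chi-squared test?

1

For a monohybrid cross between heterozygotes with complete dominance, the expected phenotypic ratio is 3:1.
A goodness-of-fit test with 2 phenotype classes has df = 2 − 1 = 1.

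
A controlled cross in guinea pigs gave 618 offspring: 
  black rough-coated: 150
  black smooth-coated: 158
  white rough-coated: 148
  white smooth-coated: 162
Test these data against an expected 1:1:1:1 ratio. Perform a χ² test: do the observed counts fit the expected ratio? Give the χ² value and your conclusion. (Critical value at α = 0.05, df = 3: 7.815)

0.848; consistent

Under the 1:1:1:1 hypothesis (Σ ratio = 4, N = 618):
  black rough-coated: 618 × 1/4 = 154.5
  black smooth-coated: 618 × 1/4 = 154.5
  white rough-coated: 618 × 1/4 = 154.5
  white smooth-coated: 618 × 1/4 = 154.5
χ² = Σ (O − E)² / E
  black rough-coated: (150 − 154.5)² / 154.5 = 0.1311
  black smooth-coated: (158 − 154.5)² / 154.5 = 0.0793
  white rough-coated: (148 − 154.5)² / 154.5 = 0.2735
  white smooth-coated: (162 − 154.5)² / 154.5 = 0.3641
χ² = 0.1311 + 0.0793 + 0.2735 + 0.3641 = 0.848
Degrees of freedom = 4 − 1 = 3; critical value at α = 0.05 is 7.815.
Since 0.848 < 7.815, we fail to reject the null hypothesis — the data are consistent with the 1:1:1:1 ratio.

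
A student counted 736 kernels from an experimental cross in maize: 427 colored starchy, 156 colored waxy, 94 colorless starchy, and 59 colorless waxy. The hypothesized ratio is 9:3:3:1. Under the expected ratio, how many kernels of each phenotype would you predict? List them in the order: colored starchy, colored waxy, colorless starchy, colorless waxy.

414, 138, 138, 46

The 9:3:3:1 ratio has 16 parts, so with N = 736 the expected counts are:
  colored starchy: 736 × 9/16 = 414
  colored waxy: 736 × 3/16 = 138
  colorless starchy: 736 × 3/16 = 138
  colorless waxy: 736 × 1/16 = 46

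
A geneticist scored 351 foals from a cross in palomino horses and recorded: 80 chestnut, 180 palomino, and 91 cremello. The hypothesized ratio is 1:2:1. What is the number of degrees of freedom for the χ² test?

2

A goodness-of-fit test with 3 phenotype classes has df = 3 − 1 = 2.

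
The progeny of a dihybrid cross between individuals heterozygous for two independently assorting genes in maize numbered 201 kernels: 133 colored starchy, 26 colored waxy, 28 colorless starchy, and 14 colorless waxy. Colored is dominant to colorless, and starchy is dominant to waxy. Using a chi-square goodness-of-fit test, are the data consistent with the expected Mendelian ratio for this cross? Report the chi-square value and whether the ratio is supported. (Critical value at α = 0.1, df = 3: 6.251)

9.795; not consistent

A dihybrid F₂ with independent assortment and complete dominance at both loci gives a 9:3:3:1 phenotypic ratio.
Expected counts for N = 201 under a 9:3:3:1 ratio (total parts = 16):
  colored starchy: 201 × 9/16 = 113.0625
  colored waxy: 201 × 3/16 = 37.6875
  colorless starchy: 201 × 3/16 = 37.6875
  colorless waxy: 201 × 1/16 = 12.5625
χ² = Σ (O − E)² / E
  colored starchy: (133 − 113.0625)² / 113.0625 = 3.5158
  colored waxy: (26 − 37.6875)² / 37.6875 = 3.6245
  colorless starchy: (28 − 37.6875)² / 37.6875 = 2.4902
  colorless waxy: (14 − 12.5625)² / 12.5625 = 0.1645
χ² = 3.5158 + 3.6245 + 2.4902 + 0.1645 = 9.795
Degrees of freedom = 4 − 1 = 3; critical value at α = 0.1 is 6.251.
Since 9.795 > 6.251, we reject the null hypothesis — the data do not fit the 9:3:3:1 ratio.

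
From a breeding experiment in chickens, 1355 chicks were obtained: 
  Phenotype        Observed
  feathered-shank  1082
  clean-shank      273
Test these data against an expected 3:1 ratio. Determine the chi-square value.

Under the 3:1 hypothesis (Σ ratio = 4, N = 1355):
  feathered-shank: 1355 × 3/4 = 1016.25
  clean-shank: 1355 × 1/4 = 338.75
χ² = Σ (O − E)² / E
  feathered-shank: (1082 − 1016.25)² / 1016.25 = 4.2539
  clean-shank: (273 − 338.75)² / 338.75 = 12.7618
χ² = 4.2539 + 12.7618 = 17.0157 ≈ 17.016

17.016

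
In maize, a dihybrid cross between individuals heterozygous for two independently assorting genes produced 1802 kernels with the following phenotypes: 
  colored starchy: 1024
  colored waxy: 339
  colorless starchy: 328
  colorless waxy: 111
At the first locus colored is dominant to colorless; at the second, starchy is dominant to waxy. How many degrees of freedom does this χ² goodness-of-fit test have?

3

A dihybrid F₂ with independent assortment and complete dominance at both loci gives a 9:3:3:1 phenotypic ratio.
A goodness-of-fit test with 4 phenotype classes has df = 4 − 1 = 3.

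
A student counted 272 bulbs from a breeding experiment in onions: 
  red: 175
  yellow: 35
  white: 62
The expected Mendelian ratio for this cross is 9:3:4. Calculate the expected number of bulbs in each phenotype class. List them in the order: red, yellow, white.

The 9:3:4 ratio has 16 parts, so with N = 272 the expected counts are:
  red: 272 × 9/16 = 153
  yellow: 272 × 3/16 = 51
  white: 272 × 4/16 = 68

153, 51, 68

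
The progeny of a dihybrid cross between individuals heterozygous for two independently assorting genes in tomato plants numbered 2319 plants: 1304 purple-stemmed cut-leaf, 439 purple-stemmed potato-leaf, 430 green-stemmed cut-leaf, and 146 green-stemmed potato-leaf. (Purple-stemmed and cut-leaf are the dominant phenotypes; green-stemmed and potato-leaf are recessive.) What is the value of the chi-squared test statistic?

0.102

A dihybrid F₂ with independent assortment and complete dominance at both loci gives a 9:3:3:1 phenotypic ratio.
The 9:3:3:1 ratio has 16 parts, so with N = 2319 the expected counts are:
  purple-stemmed cut-leaf: 2319 × 9/16 = 1304.4375
  purple-stemmed potato-leaf: 2319 × 3/16 = 434.8125
  green-stemmed cut-leaf: 2319 × 3/16 = 434.8125
  green-stemmed potato-leaf: 2319 × 1/16 = 144.9375
χ² = Σ (O − E)² / E
  purple-stemmed cut-leaf: (1304 − 1304.4375)² / 1304.4375 = 0.0001
  purple-stemmed potato-leaf: (439 − 434.8125)² / 434.8125 = 0.0403
  green-stemmed cut-leaf: (430 − 434.8125)² / 434.8125 = 0.0533
  green-stemmed potato-leaf: (146 − 144.9375)² / 144.9375 = 0.0078
χ² = 0.0001 + 0.0403 + 0.0533 + 0.0078 = 0.1015 ≈ 0.102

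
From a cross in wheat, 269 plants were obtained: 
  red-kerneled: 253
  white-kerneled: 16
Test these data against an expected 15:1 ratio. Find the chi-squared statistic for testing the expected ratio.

0.042

Under the 15:1 hypothesis (Σ ratio = 16, N = 269):
  red-kerneled: 269 × 15/16 = 252.1875
  white-kerneled: 269 × 1/16 = 16.8125
χ² = Σ (O − E)² / E
  red-kerneled: (253 − 252.1875)² / 252.1875 = 0.0026
  white-kerneled: (16 − 16.8125)² / 16.8125 = 0.0393
χ² = 0.0026 + 0.0393 = 0.0419 ≈ 0.042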